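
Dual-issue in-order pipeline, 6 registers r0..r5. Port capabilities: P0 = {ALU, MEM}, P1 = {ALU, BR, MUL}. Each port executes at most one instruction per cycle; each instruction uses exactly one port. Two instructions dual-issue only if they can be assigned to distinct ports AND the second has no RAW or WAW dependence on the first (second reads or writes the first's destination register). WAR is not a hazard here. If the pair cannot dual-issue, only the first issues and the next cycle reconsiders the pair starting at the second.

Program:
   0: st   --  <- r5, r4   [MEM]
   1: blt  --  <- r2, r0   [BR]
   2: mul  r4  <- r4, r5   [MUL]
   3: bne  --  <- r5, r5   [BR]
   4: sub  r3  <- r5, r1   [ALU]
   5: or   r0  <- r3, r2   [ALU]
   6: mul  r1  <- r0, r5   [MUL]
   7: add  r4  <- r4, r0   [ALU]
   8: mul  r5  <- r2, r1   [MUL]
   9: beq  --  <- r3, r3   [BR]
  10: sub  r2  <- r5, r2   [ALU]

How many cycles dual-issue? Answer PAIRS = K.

0. st.MEM;blt.BR @i0,i1  | 2-wide
1. mul.MUL @i2  | no-port MUL/BR
2. bne.BR;sub.ALU @i3,i4  | 2-wide
3. or.ALU @i5  | RAW r0
4. mul.MUL;add.ALU @i6,i7  | 2-wide
5. mul.MUL @i8  | no-port MUL/BR
6. beq.BR;sub.ALU @i9,i10  | 2-wide

PAIRS = 4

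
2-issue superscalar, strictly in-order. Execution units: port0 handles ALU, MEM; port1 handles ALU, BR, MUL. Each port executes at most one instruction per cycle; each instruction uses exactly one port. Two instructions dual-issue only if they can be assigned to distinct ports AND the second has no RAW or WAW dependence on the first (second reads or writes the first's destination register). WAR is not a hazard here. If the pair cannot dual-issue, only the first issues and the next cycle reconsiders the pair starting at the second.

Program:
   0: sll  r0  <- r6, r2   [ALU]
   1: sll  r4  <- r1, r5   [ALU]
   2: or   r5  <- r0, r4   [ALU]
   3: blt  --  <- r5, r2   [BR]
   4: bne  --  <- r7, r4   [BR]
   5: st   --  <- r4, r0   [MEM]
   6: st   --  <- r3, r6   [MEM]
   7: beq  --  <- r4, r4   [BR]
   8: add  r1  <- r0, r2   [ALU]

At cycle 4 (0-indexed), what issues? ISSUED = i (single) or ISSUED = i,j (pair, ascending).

ISSUED = 6,7

[0] i0,i1  sll;sll  -- pair
[1] i2  or  -- RAW r5
[2] i3  blt  -- no-port BR/BR
[3] i4,i5  bne;st  -- pair
[4] i6,i7  st;beq  -- pair
[5] i8  add  -- tail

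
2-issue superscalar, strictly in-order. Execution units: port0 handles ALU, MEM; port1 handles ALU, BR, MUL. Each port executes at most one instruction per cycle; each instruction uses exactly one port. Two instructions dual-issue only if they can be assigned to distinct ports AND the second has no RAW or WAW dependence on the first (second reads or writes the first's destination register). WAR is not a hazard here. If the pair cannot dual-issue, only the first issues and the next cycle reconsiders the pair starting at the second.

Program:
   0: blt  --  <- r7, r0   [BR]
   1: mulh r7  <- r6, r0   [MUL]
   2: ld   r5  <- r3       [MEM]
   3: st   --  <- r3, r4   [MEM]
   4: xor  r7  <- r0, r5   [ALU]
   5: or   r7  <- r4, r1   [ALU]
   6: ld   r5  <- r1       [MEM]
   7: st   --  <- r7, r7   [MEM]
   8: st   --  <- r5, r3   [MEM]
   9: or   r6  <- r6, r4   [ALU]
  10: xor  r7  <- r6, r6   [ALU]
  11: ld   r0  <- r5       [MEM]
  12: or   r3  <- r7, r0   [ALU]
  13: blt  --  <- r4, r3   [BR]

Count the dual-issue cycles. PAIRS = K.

PAIRS = 5

0. blt.BR @i0  | no-port BR/MUL
1. mulh.MUL ld.MEM @i1/i2  | dual
2. st.MEM xor.ALU @i3/i4  | dual
3. or.ALU ld.MEM @i5/i6  | dual
4. st.MEM @i7  | no-port MEM/MEM
5. st.MEM or.ALU @i8/i9  | dual
6. xor.ALU ld.MEM @i10/i11  | dual
7. or.ALU @i12  | RAW r3
8. blt.BR @i13  | tail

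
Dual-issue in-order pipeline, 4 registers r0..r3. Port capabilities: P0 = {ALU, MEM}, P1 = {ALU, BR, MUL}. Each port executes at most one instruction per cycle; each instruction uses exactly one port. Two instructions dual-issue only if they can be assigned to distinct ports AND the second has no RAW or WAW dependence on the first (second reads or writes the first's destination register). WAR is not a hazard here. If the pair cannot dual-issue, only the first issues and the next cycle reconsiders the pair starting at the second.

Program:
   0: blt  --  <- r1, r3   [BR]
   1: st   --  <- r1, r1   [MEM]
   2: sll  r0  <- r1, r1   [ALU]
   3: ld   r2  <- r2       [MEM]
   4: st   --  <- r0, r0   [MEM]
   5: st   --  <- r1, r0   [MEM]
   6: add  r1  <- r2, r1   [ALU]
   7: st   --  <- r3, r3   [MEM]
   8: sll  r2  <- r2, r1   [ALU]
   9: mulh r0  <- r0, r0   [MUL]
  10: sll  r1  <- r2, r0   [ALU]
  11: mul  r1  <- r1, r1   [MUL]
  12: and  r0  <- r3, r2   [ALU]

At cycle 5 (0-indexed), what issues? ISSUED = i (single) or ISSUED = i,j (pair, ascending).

#0 head=0: blt/st i0,i1 dual
#1 head=2: sll/ld i2,i3 dual
#2 head=4: st i4 no-port MEM/MEM
#3 head=5: st/add i5,i6 dual
#4 head=7: st/sll i7,i8 dual
#5 head=9: mulh i9 RAW r0
#6 head=10: sll i10 RAW+WAW r1
#7 head=11: mul/and i11,i12 dual

ISSUED = 9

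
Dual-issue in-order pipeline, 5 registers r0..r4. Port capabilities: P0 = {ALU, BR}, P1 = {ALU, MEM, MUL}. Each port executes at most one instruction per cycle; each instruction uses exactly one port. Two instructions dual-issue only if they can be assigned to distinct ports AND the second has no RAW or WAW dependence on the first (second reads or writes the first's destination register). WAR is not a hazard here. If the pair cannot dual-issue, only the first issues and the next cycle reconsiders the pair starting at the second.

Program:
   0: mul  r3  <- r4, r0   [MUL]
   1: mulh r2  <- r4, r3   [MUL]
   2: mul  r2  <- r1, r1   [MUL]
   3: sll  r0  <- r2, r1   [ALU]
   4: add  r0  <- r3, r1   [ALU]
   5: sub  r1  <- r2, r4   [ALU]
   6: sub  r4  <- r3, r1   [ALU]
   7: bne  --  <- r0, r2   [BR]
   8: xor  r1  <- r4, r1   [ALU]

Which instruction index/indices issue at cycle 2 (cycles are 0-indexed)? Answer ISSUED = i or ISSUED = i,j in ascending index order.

ISSUED = 2

0. mul @i0  | no-port MUL/MUL
1. mulh @i1  | no-port MUL/MUL
2. mul @i2  | RAW r2
3. sll @i3  | WAW r0
4. add sub @i4&i5  | dual
5. sub bne @i6&i7  | dual
6. xor @i8  | tail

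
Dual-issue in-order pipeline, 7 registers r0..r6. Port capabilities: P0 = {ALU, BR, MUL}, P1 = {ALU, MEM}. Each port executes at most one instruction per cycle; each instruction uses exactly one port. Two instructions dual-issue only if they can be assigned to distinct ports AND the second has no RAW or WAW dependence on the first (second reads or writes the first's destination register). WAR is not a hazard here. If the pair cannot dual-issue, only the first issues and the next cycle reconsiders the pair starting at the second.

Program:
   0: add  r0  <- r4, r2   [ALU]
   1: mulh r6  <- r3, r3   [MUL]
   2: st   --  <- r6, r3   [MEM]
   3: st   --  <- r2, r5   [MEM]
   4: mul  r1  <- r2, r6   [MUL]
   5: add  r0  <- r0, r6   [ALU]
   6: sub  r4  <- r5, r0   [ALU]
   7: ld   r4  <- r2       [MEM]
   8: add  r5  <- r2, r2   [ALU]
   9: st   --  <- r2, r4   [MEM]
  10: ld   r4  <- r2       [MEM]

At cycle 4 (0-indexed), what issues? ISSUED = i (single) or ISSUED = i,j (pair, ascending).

c0: i0+i1 add.ALU mulh.MUL  2-wide
c1: i2 st.MEM  no-port MEM/MEM
c2: i3+i4 st.MEM mul.MUL  2-wide
c3: i5 add.ALU  RAW r0
c4: i6 sub.ALU  WAW r4
c5: i7+i8 ld.MEM add.ALU  2-wide
c6: i9 st.MEM  no-port MEM/MEM
c7: i10 ld.MEM  tail

ISSUED = 6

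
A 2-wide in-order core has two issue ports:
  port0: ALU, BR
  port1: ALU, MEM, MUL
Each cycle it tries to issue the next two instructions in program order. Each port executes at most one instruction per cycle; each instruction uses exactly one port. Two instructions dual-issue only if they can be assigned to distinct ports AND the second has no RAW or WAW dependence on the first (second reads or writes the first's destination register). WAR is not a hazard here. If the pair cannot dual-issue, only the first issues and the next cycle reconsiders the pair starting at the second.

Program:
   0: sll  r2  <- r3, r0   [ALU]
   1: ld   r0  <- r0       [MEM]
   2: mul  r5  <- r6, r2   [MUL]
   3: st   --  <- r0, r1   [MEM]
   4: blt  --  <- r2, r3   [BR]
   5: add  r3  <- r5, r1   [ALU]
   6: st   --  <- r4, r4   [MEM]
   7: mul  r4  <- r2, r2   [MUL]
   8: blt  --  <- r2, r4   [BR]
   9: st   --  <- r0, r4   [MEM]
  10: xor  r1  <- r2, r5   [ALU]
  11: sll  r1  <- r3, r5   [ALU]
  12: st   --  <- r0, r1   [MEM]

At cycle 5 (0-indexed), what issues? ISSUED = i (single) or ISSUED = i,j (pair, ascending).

ISSUED = 8,9

[0] i0+i1  sll.ALU/ld.MEM  -- dual
[1] i2  mul.MUL  -- no-port MUL/MEM
[2] i3+i4  st.MEM/blt.BR  -- dual
[3] i5+i6  add.ALU/st.MEM  -- dual
[4] i7  mul.MUL  -- RAW r4
[5] i8+i9  blt.BR/st.MEM  -- dual
[6] i10  xor.ALU  -- WAW r1
[7] i11  sll.ALU  -- RAW r1
[8] i12  st.MEM  -- tail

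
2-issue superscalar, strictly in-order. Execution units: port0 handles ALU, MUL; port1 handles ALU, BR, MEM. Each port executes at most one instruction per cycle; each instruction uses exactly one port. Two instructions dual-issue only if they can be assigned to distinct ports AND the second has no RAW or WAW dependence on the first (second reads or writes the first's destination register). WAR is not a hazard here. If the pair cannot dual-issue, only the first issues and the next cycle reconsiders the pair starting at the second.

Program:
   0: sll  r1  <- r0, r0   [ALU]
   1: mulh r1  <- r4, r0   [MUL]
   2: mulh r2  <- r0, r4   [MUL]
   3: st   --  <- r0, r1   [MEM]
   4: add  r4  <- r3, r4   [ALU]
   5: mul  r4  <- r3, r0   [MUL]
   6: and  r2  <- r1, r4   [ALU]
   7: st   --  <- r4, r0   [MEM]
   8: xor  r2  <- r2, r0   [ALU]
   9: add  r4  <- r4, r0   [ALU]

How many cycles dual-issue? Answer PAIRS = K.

c0: i0 sll  WAW r1
c1: i1 mulh  no-port MUL/MUL
c2: i2,i3 mulh/st  dual
c3: i4 add  WAW r4
c4: i5 mul  RAW r4
c5: i6,i7 and/st  dual
c6: i8,i9 xor/add  dual

PAIRS = 3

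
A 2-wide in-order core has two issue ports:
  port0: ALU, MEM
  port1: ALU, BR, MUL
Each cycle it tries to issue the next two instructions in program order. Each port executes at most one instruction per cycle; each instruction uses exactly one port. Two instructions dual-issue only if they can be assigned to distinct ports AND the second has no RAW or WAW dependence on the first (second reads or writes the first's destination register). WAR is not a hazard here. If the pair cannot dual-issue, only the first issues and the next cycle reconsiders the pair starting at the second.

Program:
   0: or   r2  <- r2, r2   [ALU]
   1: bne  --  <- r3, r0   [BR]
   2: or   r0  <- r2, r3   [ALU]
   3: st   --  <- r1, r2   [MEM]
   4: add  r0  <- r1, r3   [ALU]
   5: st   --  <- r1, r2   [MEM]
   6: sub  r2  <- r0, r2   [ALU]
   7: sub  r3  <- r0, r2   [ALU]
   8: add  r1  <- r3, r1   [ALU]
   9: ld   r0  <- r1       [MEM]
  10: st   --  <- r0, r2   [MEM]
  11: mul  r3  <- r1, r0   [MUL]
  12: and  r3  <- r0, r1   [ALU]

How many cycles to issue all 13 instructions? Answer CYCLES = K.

CYCLES = 9

[0] i0+i1  or+bne  -- dual
[1] i2+i3  or+st  -- dual
[2] i4+i5  add+st  -- dual
[3] i6  sub  -- RAW r2
[4] i7  sub  -- RAW r3
[5] i8  add  -- RAW r1
[6] i9  ld  -- no-port MEM/MEM
[7] i10+i11  st+mul  -- dual
[8] i12  and  -- tail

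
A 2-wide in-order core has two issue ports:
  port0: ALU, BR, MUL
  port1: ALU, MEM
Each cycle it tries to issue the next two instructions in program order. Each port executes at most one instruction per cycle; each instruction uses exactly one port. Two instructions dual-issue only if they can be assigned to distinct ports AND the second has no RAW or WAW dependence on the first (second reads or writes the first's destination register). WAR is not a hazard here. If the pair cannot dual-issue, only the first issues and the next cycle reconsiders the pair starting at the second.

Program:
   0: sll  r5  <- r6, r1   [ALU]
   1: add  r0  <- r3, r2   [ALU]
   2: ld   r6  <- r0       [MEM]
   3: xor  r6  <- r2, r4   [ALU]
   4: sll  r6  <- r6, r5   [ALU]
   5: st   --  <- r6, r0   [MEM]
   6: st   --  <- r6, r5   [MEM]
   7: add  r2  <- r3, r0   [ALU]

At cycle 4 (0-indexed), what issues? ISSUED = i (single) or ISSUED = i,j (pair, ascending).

ISSUED = 5

t=0 i0,i1:sll.ALU;add.ALU ; dual
t=1 i2:ld.MEM ; WAW r6
t=2 i3:xor.ALU ; RAW+WAW r6
t=3 i4:sll.ALU ; RAW r6
t=4 i5:st.MEM ; no-port MEM/MEM
t=5 i6,i7:st.MEM;add.ALU ; dual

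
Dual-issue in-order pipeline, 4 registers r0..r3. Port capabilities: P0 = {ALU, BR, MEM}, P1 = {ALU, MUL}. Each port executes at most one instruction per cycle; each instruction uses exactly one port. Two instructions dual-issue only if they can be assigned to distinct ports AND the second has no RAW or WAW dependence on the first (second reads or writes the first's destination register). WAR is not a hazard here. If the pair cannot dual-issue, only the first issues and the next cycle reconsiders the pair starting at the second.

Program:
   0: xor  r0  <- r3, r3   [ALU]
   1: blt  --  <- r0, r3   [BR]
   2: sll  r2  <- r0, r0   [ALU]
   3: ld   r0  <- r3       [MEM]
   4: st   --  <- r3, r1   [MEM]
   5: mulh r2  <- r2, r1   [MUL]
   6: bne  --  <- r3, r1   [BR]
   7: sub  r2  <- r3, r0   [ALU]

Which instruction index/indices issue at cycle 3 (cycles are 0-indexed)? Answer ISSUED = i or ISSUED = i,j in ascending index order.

ISSUED = 4,5

0. xor.ALU @i0  | RAW r0
1. blt.BR/sll.ALU @i1/i2  | pair
2. ld.MEM @i3  | no-port MEM/MEM
3. st.MEM/mulh.MUL @i4/i5  | pair
4. bne.BR/sub.ALU @i6/i7  | pair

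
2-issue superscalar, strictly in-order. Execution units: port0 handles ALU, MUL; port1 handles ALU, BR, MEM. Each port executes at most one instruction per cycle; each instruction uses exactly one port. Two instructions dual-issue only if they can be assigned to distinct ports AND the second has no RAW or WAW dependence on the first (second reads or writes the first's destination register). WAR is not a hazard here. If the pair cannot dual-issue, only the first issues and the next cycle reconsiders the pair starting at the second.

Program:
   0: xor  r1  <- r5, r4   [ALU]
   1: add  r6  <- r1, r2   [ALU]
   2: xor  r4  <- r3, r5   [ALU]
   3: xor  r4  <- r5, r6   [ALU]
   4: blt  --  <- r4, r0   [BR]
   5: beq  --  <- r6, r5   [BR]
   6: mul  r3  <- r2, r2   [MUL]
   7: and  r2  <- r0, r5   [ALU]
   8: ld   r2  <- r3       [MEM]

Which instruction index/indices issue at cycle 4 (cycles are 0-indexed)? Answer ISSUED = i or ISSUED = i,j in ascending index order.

ISSUED = 5,6

  cy0 -> i0 (xor) RAW r1
  cy1 -> i1/i2 (add xor) 2-wide
  cy2 -> i3 (xor) RAW r4
  cy3 -> i4 (blt) no-port BR/BR
  cy4 -> i5/i6 (beq mul) 2-wide
  cy5 -> i7 (and) WAW r2
  cy6 -> i8 (ld) tail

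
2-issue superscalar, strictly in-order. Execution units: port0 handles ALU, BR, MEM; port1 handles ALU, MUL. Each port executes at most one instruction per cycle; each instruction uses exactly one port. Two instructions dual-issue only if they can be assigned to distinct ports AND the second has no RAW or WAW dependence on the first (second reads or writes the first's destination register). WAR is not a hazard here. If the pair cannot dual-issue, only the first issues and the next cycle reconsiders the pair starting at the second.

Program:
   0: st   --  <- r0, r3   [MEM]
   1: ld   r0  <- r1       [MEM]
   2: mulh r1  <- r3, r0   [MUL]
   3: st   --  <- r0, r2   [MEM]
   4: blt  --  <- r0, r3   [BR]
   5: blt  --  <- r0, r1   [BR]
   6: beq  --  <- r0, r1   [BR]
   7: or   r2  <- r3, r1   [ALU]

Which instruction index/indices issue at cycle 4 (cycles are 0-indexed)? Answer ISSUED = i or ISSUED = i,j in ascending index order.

  cy0 -> i0 (st.MEM) no-port MEM/MEM
  cy1 -> i1 (ld.MEM) RAW r0
  cy2 -> i2,i3 (mulh.MUL;st.MEM) pair
  cy3 -> i4 (blt.BR) no-port BR/BR
  cy4 -> i5 (blt.BR) no-port BR/BR
  cy5 -> i6,i7 (beq.BR;or.ALU) pair

ISSUED = 5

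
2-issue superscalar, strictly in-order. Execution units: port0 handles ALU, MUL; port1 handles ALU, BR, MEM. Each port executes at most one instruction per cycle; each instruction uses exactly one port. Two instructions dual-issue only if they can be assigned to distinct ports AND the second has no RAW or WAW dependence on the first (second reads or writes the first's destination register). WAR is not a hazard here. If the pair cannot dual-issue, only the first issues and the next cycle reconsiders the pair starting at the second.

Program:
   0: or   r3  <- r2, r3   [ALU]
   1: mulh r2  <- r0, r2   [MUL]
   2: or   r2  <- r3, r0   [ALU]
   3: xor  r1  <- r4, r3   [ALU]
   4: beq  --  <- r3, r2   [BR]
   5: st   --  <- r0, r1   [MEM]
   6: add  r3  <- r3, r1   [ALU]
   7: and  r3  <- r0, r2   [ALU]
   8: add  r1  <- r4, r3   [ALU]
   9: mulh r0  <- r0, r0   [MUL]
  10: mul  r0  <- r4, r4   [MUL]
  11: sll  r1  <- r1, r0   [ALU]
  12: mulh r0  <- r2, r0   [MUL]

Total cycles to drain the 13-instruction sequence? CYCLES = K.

#0 head=0: or+mulh i0+i1 dual
#1 head=2: or+xor i2+i3 dual
#2 head=4: beq i4 no-port BR/MEM
#3 head=5: st+add i5+i6 dual
#4 head=7: and i7 RAW r3
#5 head=8: add+mulh i8+i9 dual
#6 head=10: mul i10 RAW r0
#7 head=11: sll+mulh i11+i12 dual

CYCLES = 8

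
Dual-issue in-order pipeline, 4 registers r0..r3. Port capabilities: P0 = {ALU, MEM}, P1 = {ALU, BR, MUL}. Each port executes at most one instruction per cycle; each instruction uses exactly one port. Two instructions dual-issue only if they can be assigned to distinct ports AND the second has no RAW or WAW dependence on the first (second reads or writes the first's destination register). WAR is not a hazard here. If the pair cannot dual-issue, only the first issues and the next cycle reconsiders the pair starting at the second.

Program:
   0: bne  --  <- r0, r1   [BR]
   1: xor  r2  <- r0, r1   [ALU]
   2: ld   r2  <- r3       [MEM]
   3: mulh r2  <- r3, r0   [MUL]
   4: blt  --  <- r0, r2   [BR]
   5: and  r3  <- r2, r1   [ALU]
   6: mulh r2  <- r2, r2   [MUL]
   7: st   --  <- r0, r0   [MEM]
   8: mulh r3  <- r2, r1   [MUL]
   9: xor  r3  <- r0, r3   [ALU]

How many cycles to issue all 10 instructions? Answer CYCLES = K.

CYCLES = 7

c0: i0,i1 bne.BR xor.ALU  dual
c1: i2 ld.MEM  WAW r2
c2: i3 mulh.MUL  no-port MUL/BR
c3: i4,i5 blt.BR and.ALU  dual
c4: i6,i7 mulh.MUL st.MEM  dual
c5: i8 mulh.MUL  RAW+WAW r3
c6: i9 xor.ALU  tail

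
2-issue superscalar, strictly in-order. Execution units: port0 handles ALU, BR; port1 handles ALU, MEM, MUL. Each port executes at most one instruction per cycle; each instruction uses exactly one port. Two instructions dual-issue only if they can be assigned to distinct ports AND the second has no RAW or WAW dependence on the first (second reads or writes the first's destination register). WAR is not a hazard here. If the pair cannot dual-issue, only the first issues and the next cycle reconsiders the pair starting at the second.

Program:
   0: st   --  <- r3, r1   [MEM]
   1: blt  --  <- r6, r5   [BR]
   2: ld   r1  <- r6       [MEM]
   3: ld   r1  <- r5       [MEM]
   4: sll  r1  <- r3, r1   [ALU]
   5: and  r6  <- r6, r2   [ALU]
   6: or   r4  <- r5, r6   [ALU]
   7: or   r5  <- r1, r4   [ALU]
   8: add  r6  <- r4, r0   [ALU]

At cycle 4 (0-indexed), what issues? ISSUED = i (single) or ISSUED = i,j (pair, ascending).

ISSUED = 6

[0] i0,i1  st.MEM+blt.BR  -- dual
[1] i2  ld.MEM  -- no-port MEM/MEM
[2] i3  ld.MEM  -- RAW+WAW r1
[3] i4,i5  sll.ALU+and.ALU  -- dual
[4] i6  or.ALU  -- RAW r4
[5] i7,i8  or.ALU+add.ALU  -- dual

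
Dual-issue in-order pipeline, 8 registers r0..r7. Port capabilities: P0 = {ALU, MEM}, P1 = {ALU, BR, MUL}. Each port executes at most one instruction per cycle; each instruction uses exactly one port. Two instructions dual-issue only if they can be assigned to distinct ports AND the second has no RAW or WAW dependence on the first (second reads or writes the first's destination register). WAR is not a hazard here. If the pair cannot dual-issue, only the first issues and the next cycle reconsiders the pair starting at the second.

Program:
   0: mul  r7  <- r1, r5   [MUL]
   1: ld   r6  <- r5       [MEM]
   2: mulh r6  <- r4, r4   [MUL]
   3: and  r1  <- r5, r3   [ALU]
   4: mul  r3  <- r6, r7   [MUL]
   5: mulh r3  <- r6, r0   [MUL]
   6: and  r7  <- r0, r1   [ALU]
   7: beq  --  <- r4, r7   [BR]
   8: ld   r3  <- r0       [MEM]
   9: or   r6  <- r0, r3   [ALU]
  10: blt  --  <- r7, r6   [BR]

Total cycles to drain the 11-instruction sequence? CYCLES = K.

[0] i0,i1  mul.MUL+ld.MEM  -- pair
[1] i2,i3  mulh.MUL+and.ALU  -- pair
[2] i4  mul.MUL  -- no-port MUL/MUL
[3] i5,i6  mulh.MUL+and.ALU  -- pair
[4] i7,i8  beq.BR+ld.MEM  -- pair
[5] i9  or.ALU  -- RAW r6
[6] i10  blt.BR  -- tail

CYCLES = 7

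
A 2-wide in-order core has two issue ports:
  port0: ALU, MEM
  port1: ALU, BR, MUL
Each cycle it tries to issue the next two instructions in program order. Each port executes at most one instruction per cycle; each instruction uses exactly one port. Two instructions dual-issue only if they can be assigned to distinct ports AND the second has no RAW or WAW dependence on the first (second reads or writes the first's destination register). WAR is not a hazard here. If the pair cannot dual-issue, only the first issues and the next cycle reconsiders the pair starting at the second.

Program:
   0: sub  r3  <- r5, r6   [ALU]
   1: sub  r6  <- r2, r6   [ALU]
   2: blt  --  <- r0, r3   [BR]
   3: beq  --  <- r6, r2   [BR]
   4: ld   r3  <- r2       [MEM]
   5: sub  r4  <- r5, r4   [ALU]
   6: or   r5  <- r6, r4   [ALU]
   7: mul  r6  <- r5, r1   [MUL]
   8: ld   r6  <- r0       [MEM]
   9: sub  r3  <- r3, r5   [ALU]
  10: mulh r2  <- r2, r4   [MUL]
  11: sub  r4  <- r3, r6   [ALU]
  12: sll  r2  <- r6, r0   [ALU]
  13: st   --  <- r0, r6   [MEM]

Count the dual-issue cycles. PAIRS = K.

PAIRS = 5

[0] i0&i1  sub+sub  -- dual
[1] i2  blt  -- no-port BR/BR
[2] i3&i4  beq+ld  -- dual
[3] i5  sub  -- RAW r4
[4] i6  or  -- RAW r5
[5] i7  mul  -- WAW r6
[6] i8&i9  ld+sub  -- dual
[7] i10&i11  mulh+sub  -- dual
[8] i12&i13  sll+st  -- dual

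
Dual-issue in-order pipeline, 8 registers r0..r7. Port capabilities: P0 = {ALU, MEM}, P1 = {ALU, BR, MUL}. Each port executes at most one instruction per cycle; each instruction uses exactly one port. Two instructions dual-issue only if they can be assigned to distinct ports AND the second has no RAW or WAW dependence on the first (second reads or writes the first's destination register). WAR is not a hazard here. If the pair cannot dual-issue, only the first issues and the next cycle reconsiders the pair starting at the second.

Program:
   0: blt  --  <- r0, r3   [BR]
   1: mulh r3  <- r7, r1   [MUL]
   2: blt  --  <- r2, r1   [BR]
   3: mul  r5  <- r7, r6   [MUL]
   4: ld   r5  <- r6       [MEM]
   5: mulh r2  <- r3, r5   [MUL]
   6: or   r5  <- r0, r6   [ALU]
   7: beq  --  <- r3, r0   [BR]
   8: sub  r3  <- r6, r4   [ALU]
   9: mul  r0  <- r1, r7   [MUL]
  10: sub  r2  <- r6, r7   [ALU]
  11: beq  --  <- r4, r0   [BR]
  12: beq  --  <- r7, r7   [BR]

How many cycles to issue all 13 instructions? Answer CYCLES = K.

t=0 i0:blt.BR ; no-port BR/MUL
t=1 i1:mulh.MUL ; no-port MUL/BR
t=2 i2:blt.BR ; no-port BR/MUL
t=3 i3:mul.MUL ; WAW r5
t=4 i4:ld.MEM ; RAW r5
t=5 i5,i6:mulh.MUL/or.ALU ; 2-wide
t=6 i7,i8:beq.BR/sub.ALU ; 2-wide
t=7 i9,i10:mul.MUL/sub.ALU ; 2-wide
t=8 i11:beq.BR ; no-port BR/BR
t=9 i12:beq.BR ; tail

CYCLES = 10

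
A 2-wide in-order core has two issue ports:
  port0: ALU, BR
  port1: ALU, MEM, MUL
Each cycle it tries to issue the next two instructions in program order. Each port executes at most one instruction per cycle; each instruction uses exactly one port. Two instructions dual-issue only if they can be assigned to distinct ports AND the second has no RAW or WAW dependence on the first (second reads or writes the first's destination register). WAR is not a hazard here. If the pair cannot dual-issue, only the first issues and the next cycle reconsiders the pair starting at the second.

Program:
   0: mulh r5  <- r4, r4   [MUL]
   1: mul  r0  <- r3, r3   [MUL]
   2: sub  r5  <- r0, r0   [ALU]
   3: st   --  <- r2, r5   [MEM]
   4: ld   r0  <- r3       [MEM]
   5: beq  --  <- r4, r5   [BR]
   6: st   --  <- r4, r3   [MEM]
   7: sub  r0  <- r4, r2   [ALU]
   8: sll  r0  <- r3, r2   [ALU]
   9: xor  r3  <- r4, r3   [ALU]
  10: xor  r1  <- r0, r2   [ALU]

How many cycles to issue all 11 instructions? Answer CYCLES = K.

CYCLES = 8

t=0 i0:mulh ; no-port MUL/MUL
t=1 i1:mul ; RAW r0
t=2 i2:sub ; RAW r5
t=3 i3:st ; no-port MEM/MEM
t=4 i4&i5:ld/beq ; pair
t=5 i6&i7:st/sub ; pair
t=6 i8&i9:sll/xor ; pair
t=7 i10:xor ; tail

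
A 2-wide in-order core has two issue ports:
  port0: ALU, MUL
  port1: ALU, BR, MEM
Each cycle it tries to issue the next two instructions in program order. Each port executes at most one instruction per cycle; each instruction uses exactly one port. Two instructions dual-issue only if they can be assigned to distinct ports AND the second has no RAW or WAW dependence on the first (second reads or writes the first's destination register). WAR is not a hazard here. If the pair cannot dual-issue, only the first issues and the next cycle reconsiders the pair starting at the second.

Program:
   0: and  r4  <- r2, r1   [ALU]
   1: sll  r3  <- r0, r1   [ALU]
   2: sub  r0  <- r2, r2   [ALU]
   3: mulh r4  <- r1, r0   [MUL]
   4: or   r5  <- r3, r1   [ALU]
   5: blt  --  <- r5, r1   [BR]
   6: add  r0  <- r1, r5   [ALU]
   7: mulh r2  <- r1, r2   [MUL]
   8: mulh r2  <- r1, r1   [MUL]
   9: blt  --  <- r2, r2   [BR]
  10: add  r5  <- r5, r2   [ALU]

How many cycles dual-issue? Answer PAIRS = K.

[0] i0/i1  and.ALU+sll.ALU  -- 2-wide
[1] i2  sub.ALU  -- RAW r0
[2] i3/i4  mulh.MUL+or.ALU  -- 2-wide
[3] i5/i6  blt.BR+add.ALU  -- 2-wide
[4] i7  mulh.MUL  -- no-port MUL/MUL
[5] i8  mulh.MUL  -- RAW r2
[6] i9/i10  blt.BR+add.ALU  -- 2-wide

PAIRS = 4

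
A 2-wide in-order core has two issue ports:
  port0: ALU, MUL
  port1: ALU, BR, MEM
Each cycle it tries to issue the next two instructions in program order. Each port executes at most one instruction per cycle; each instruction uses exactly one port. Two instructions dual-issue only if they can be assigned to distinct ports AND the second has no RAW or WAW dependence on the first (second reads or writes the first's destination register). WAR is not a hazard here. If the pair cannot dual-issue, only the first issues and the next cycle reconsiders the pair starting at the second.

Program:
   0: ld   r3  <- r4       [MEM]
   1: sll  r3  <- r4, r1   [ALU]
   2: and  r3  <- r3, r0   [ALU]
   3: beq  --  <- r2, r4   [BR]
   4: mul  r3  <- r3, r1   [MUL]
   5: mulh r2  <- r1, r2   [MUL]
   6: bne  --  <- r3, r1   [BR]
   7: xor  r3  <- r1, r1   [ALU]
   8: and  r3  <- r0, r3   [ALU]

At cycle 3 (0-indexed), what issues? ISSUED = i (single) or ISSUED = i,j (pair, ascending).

ISSUED = 4

#0 head=0: ld i0 WAW r3
#1 head=1: sll i1 RAW+WAW r3
#2 head=2: and beq i2+i3 dual
#3 head=4: mul i4 no-port MUL/MUL
#4 head=5: mulh bne i5+i6 dual
#5 head=7: xor i7 RAW+WAW r3
#6 head=8: and i8 tail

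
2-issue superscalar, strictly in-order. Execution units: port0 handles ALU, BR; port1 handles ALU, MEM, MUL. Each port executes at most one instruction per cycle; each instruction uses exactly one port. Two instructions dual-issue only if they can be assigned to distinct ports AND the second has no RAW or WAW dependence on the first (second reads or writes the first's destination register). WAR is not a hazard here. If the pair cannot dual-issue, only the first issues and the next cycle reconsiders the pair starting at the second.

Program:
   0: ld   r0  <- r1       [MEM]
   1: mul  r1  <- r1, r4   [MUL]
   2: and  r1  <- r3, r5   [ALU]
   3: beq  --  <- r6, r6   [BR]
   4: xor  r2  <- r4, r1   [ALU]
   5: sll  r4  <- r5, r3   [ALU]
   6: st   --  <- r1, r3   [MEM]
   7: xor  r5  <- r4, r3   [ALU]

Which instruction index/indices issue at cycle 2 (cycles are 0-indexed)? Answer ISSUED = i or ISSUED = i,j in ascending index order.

ISSUED = 2,3

t=0 i0:ld ; no-port MEM/MUL
t=1 i1:mul ; WAW r1
t=2 i2+i3:and/beq ; 2-wide
t=3 i4+i5:xor/sll ; 2-wide
t=4 i6+i7:st/xor ; 2-wide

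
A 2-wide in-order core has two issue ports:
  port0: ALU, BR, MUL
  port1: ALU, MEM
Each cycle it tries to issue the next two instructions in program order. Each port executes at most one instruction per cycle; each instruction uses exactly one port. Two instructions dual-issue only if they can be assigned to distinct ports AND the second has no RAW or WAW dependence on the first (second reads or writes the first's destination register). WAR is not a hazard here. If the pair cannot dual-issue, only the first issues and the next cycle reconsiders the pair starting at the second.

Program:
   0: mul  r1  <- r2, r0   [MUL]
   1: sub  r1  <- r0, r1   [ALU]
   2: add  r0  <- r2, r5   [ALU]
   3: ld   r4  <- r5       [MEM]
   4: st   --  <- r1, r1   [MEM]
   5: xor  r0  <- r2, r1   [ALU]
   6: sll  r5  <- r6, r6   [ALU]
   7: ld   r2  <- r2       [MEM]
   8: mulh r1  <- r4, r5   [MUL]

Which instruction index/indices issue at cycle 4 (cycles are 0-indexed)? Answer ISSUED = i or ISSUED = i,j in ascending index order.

t=0 i0:mul.MUL ; RAW+WAW r1
t=1 i1&i2:sub.ALU/add.ALU ; dual
t=2 i3:ld.MEM ; no-port MEM/MEM
t=3 i4&i5:st.MEM/xor.ALU ; dual
t=4 i6&i7:sll.ALU/ld.MEM ; dual
t=5 i8:mulh.MUL ; tail

ISSUED = 6,7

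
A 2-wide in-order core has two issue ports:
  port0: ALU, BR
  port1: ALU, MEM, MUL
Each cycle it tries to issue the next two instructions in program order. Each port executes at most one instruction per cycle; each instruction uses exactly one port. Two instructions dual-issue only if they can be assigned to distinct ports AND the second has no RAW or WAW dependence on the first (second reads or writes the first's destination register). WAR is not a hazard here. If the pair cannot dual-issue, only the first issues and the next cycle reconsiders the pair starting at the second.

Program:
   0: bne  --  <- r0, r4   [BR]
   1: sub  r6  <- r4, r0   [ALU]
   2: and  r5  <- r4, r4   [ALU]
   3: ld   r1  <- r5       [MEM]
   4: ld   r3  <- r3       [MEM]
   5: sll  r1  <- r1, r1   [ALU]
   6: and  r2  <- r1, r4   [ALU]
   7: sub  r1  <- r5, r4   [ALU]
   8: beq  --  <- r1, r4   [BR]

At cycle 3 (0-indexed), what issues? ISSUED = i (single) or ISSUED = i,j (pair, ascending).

t=0 i0+i1:bne+sub ; 2-wide
t=1 i2:and ; RAW r5
t=2 i3:ld ; no-port MEM/MEM
t=3 i4+i5:ld+sll ; 2-wide
t=4 i6+i7:and+sub ; 2-wide
t=5 i8:beq ; tail

ISSUED = 4,5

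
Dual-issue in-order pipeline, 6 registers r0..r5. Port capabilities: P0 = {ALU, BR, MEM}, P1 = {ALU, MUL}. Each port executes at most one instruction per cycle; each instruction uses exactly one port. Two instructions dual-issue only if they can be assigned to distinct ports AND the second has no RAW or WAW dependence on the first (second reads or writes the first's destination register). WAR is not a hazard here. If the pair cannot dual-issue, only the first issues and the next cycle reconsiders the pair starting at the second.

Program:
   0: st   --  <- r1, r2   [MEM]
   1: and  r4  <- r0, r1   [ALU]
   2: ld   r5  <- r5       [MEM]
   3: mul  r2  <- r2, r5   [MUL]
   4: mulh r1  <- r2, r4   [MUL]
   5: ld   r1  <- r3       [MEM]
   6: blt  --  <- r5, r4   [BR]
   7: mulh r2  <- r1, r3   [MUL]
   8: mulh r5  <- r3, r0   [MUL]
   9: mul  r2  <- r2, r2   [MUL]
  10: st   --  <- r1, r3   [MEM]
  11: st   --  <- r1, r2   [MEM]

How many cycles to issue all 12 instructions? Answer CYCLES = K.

c0: i0,i1 st+and  pair
c1: i2 ld  RAW r5
c2: i3 mul  no-port MUL/MUL
c3: i4 mulh  WAW r1
c4: i5 ld  no-port MEM/BR
c5: i6,i7 blt+mulh  pair
c6: i8 mulh  no-port MUL/MUL
c7: i9,i10 mul+st  pair
c8: i11 st  tail

CYCLES = 9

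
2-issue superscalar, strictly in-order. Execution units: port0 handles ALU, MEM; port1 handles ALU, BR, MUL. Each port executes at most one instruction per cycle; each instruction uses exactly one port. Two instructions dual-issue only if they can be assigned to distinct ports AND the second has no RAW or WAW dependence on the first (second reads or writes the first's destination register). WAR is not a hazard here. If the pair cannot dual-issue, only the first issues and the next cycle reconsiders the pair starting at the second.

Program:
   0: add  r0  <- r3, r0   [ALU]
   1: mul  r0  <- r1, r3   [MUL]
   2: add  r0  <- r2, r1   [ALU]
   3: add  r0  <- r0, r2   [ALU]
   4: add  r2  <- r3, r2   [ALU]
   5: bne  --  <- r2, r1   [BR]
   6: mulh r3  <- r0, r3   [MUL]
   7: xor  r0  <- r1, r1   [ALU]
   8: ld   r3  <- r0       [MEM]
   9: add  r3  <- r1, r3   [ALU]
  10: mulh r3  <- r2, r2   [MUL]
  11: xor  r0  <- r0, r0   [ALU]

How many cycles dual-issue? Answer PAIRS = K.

t=0 i0:add ; WAW r0
t=1 i1:mul ; WAW r0
t=2 i2:add ; RAW+WAW r0
t=3 i3+i4:add;add ; 2-wide
t=4 i5:bne ; no-port BR/MUL
t=5 i6+i7:mulh;xor ; 2-wide
t=6 i8:ld ; RAW+WAW r3
t=7 i9:add ; WAW r3
t=8 i10+i11:mulh;xor ; 2-wide

PAIRS = 3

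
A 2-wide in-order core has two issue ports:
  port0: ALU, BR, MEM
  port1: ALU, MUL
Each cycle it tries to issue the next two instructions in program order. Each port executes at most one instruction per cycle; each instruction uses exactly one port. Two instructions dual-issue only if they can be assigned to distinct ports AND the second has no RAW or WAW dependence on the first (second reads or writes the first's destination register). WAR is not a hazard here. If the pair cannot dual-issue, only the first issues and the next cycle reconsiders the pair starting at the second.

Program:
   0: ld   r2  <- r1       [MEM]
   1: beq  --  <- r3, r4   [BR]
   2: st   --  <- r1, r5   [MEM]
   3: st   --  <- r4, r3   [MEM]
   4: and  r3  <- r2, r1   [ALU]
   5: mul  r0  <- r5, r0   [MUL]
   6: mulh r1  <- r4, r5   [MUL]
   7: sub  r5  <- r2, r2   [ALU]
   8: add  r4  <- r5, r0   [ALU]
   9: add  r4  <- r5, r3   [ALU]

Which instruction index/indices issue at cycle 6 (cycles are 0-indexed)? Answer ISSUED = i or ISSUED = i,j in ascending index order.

[0] i0  ld  -- no-port MEM/BR
[1] i1  beq  -- no-port BR/MEM
[2] i2  st  -- no-port MEM/MEM
[3] i3/i4  st+and  -- dual
[4] i5  mul  -- no-port MUL/MUL
[5] i6/i7  mulh+sub  -- dual
[6] i8  add  -- WAW r4
[7] i9  add  -- tail

ISSUED = 8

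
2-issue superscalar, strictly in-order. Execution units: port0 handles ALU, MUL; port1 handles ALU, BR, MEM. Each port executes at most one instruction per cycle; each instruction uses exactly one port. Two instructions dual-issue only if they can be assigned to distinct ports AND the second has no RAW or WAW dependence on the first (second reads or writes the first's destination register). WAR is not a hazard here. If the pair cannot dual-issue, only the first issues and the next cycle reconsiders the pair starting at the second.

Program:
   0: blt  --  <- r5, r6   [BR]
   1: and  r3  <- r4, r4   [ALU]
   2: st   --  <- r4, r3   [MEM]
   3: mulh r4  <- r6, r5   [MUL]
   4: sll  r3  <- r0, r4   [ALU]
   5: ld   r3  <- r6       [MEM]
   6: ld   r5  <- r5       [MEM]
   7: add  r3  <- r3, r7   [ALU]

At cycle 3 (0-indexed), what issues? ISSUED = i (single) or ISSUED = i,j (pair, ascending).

#0 head=0: blt/and i0+i1 dual
#1 head=2: st/mulh i2+i3 dual
#2 head=4: sll i4 WAW r3
#3 head=5: ld i5 no-port MEM/MEM
#4 head=6: ld/add i6+i7 dual

ISSUED = 5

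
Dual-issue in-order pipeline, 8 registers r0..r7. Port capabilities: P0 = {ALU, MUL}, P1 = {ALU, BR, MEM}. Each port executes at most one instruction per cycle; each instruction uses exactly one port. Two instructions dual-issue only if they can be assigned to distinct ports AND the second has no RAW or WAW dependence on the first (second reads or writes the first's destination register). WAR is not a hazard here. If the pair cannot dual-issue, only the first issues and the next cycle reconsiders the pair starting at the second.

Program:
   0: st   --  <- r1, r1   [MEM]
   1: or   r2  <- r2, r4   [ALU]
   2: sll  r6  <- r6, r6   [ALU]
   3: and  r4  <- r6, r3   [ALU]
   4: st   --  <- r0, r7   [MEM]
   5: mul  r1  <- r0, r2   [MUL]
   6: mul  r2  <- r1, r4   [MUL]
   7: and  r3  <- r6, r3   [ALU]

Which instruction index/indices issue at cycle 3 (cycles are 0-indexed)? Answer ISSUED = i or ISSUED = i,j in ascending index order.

ISSUED = 5

c0: i0/i1 st or  pair
c1: i2 sll  RAW r6
c2: i3/i4 and st  pair
c3: i5 mul  no-port MUL/MUL
c4: i6/i7 mul and  pair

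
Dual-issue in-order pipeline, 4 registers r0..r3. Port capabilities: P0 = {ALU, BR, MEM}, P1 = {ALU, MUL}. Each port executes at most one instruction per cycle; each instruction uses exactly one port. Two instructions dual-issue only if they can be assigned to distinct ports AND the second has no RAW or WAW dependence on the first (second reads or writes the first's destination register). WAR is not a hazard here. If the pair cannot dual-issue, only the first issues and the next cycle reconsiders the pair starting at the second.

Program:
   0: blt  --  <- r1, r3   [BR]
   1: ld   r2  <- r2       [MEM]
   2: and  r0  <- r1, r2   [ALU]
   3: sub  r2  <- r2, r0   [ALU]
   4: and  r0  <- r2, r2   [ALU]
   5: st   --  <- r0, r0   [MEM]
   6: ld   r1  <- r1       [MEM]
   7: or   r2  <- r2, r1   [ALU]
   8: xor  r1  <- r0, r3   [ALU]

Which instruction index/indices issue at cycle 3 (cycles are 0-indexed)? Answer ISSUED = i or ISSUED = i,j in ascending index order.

c0: i0 blt  no-port BR/MEM
c1: i1 ld  RAW r2
c2: i2 and  RAW r0
c3: i3 sub  RAW r2
c4: i4 and  RAW r0
c5: i5 st  no-port MEM/MEM
c6: i6 ld  RAW r1
c7: i7+i8 or xor  dual

ISSUED = 3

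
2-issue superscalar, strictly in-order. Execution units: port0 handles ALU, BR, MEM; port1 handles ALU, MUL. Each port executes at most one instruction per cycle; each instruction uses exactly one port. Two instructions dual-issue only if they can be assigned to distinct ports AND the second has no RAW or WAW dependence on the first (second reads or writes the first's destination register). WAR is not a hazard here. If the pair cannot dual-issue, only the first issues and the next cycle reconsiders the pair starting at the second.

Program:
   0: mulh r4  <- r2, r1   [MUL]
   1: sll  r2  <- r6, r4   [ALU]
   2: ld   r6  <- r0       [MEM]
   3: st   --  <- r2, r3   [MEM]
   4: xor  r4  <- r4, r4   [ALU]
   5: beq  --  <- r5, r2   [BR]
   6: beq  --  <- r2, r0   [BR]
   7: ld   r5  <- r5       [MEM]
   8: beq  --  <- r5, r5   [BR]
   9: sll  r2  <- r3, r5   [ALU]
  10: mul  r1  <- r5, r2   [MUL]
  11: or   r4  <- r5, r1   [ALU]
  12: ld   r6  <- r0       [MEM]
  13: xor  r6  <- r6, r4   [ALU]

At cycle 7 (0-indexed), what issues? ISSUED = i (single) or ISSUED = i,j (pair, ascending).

0. mulh @i0  | RAW r4
1. sll ld @i1/i2  | 2-wide
2. st xor @i3/i4  | 2-wide
3. beq @i5  | no-port BR/BR
4. beq @i6  | no-port BR/MEM
5. ld @i7  | no-port MEM/BR
6. beq sll @i8/i9  | 2-wide
7. mul @i10  | RAW r1
8. or ld @i11/i12  | 2-wide
9. xor @i13  | tail

ISSUED = 10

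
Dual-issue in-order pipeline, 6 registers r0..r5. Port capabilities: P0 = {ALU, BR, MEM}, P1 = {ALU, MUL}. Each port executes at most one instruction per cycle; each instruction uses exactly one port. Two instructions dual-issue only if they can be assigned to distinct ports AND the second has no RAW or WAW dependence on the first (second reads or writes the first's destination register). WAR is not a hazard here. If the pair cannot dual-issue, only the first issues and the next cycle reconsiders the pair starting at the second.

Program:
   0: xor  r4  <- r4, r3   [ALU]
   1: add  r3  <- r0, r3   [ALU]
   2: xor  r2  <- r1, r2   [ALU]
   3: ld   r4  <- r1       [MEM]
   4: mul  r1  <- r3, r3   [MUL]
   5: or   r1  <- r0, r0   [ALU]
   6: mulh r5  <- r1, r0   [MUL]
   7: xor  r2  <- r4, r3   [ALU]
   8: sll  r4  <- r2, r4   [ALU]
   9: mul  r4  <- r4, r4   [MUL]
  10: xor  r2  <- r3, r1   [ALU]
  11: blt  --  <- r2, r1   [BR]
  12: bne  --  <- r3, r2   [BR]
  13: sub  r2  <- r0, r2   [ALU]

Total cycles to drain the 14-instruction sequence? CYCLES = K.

CYCLES = 9

[0] i0+i1  xor.ALU/add.ALU  -- dual
[1] i2+i3  xor.ALU/ld.MEM  -- dual
[2] i4  mul.MUL  -- WAW r1
[3] i5  or.ALU  -- RAW r1
[4] i6+i7  mulh.MUL/xor.ALU  -- dual
[5] i8  sll.ALU  -- RAW+WAW r4
[6] i9+i10  mul.MUL/xor.ALU  -- dual
[7] i11  blt.BR  -- no-port BR/BR
[8] i12+i13  bne.BR/sub.ALU  -- dual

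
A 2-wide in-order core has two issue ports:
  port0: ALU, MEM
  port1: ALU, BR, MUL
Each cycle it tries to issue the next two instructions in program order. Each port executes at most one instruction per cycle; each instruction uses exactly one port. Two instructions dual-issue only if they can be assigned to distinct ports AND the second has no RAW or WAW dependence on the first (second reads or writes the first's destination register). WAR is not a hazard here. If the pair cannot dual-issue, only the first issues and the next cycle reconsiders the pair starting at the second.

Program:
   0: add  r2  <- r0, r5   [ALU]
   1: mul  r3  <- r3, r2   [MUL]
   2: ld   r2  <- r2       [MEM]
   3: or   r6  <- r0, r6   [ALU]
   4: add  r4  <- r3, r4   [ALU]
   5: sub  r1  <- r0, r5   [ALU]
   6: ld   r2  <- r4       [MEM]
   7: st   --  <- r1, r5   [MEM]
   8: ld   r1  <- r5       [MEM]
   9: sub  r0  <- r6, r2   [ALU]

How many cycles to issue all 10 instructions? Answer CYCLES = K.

c0: i0 add  RAW r2
c1: i1&i2 mul+ld  2-wide
c2: i3&i4 or+add  2-wide
c3: i5&i6 sub+ld  2-wide
c4: i7 st  no-port MEM/MEM
c5: i8&i9 ld+sub  2-wide

CYCLES = 6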